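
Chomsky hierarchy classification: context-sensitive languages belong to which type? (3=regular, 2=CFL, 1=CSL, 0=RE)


Chomsky hierarchy levels:
  Type 3: Regular (DFA/NFA/regex)
  Type 2: Context-free (PDA)
  Type 1: Context-sensitive
  Type 0: Recursively enumerable (TM)
'context-sensitive' corresponds to Type 1

1


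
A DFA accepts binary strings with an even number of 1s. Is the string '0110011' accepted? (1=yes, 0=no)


DFA has 2 states: q_even (start, accept=yes) and q_odd
Processing string '0110011' character by character:
  Position 0: read '0', 1-count=0 -> q_even (no change)
  Position 1: read '1', 1-count=1 -> q_odd
  Position 2: read '1', 1-count=2 -> q_even
  Position 3: read '0', 1-count=2 -> q_even (no change)
  Position 4: read '0', 1-count=2 -> q_even (no change)
  Position 5: read '1', 1-count=3 -> q_odd
  Position 6: read '1', 1-count=4 -> q_even
Final state: q_even, total 1s = 4 (even); the DFA requires an even count -> accept

1


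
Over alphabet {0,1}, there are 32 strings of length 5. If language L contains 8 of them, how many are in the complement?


Alphabet: {0,1}
String length: 5
Total strings of length 5 = 2^5 = 32
Strings in L = 8
Complement = total - |L|
= 32 - 8
= 24

24


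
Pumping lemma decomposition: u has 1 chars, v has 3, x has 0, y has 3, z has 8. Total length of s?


|s| = |u| + |v| + |x| + |y| + |z|
= 1 + 3 + 0 + 3 + 8
= 4 + 0 + 11
= 4 + 11
= 15

15


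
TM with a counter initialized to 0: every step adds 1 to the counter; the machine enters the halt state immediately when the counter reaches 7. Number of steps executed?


Counter starts at 0. Counting sequence:
  Step 1: counter = 1
  Step 2: counter = 2
  Step 3: counter = 3
  Step 4: counter = 4
  Step 5: counter = 5
  Step 6: counter = 6
  Step 7: counter = 7
Counter reached 7 -> halt
Total steps = 7

7


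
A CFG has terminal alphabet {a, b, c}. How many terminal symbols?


Terminal symbols: a, b, c
Counting each: a (#1), b (#2), c (#3)
Total = 3

3


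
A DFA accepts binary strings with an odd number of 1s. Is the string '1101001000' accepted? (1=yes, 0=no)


DFA has 2 states: q_even (start, accept=no) and q_odd
Processing string '1101001000' character by character:
  Position 0: read '1', 1-count=1 -> q_odd
  Position 1: read '1', 1-count=2 -> q_even
  Position 2: read '0', 1-count=2 -> q_even (no change)
  Position 3: read '1', 1-count=3 -> q_odd
  Position 4: read '0', 1-count=3 -> q_odd (no change)
  Position 5: read '0', 1-count=3 -> q_odd (no change)
  Position 6: read '1', 1-count=4 -> q_even
  Position 7: read '0', 1-count=4 -> q_even (no change)
  Position 8: read '0', 1-count=4 -> q_even (no change)
  Position 9: read '0', 1-count=4 -> q_even (no change)
Final state: q_even, total 1s = 4 (even); the DFA requires an odd count -> reject

0


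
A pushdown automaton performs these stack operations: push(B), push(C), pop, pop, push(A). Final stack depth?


Tracing stack operations:
  push(B) -> stack = [B], depth=1
  push(C) -> stack = [B,C], depth=2
  pop -> removed C, stack = [B], depth=1
  pop -> removed B, stack = [], depth=0
  push(A) -> stack = [A], depth=1
Final depth = 1

1


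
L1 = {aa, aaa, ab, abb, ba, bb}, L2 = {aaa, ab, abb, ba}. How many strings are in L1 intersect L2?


L1 = {aa, aaa, ab, abb, ba, bb}
L2 = {aaa, ab, abb, ba}
Checking each string in L1 against L2:
  'aa': in L2? No
  'aaa': in L2? Yes
  'ab': in L2? Yes
  'abb': in L2? Yes
  'ba': in L2? Yes
  'bb': in L2? No
Intersection = {aaa, ab, abb, ba}
|L1 ∩ L2| = 4

4


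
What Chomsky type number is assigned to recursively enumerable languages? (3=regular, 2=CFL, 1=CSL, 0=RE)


Chomsky hierarchy levels:
  Type 3: Regular (DFA/NFA/regex)
  Type 2: Context-free (PDA)
  Type 1: Context-sensitive
  Type 0: Recursively enumerable (TM)
'recursively enumerable' corresponds to Type 0

0


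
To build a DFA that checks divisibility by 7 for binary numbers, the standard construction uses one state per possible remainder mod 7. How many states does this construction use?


Divisibility by 7 is tracked via the remainder mod 7: 0, 1, ..., 6
The construction assigns one state to each remainder
Number of remainders = 7

7


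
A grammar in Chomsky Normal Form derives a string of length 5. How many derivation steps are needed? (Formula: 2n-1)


Chomsky Normal Form derivation:
String length n = 5
Each step either:
  - Splits a nonterminal into two (n-1 such steps)
  - Converts a nonterminal to terminal (n such steps)
Total = (n-1) + n = 2n - 1
= 2(5) - 1
= 10 - 1
= 9

9


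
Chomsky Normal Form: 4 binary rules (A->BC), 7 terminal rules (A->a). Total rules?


CNF allows two rule forms:
  A -> BC (binary): 4 rules
  A -> a (terminal): 7 rules
Total = 4 + 7 = 11

11


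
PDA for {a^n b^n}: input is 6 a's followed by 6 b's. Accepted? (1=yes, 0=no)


Language requires equal numbers of a's and b's
PDA pushes for each 'a', pops for each 'b'
Number of a's = 6
Number of b's = 6
6 == 6 -> Accept

1


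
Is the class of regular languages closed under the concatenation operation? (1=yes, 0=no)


Regular languages are closed under:
- Union (DFA product construction)
- Intersection (DFA product construction)
- Complement (swap accept/reject states)
- Concatenation (NFA construction)
- Kleene star (NFA construction)
concatenation is in this list
Therefore: closed

1


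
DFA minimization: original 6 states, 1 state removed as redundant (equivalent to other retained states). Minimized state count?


Original DFA: 6 states
Redundant states removed: 1
Minimized states = original - removed
= 6 - 1
= 5

5


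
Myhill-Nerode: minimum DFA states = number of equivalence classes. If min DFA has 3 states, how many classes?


Myhill-Nerode theorem:
Number of equivalence classes = number of states in minimal DFA
Minimal DFA states = 3
Therefore equivalence classes = 3

3


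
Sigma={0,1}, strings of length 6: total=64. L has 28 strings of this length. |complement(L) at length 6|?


Alphabet: {0,1}
String length: 6
Total strings of length 6 = 2^6 = 64
Strings in L = 28
Complement = total - |L|
= 64 - 28
= 36

36


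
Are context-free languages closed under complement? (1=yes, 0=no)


CFL closure properties:
  Closed under: union, concatenation, Kleene star
  NOT closed under: intersection, complement
Operation 'complement' is in not-closed list -> No (not closed)

0


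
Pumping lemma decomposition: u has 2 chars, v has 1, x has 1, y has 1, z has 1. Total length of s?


|s| = |u| + |v| + |x| + |y| + |z|
= 2 + 1 + 1 + 1 + 1
= 3 + 1 + 2
= 4 + 2
= 6

6


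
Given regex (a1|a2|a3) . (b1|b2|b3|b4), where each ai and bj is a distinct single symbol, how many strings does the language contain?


First group: 3 alternatives
Second group: 4 alternatives
Concatenation: each choice from group 1 pairs with each from group 2
Total = 3 x 4 = 12

12


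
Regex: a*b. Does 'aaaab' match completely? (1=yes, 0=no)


Pattern: a*b
String: 'aaaab'
Pattern requires: zero or more 'a's followed by exactly one 'b'
Found 4 leading 'a's
Remaining: 'b'
Remaining is exactly 'b' -> match
Result: 1

1


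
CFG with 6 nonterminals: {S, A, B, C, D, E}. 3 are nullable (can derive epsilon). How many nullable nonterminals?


Nonterminals: {S, A, B, C, D, E}
A nonterminal is nullable if it can derive epsilon
Counting nullable nonterminals: 3
Total nullable = 3

3


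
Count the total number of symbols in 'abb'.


String: 'abb'
Counting characters:
  'a' appears 1 time(s)
  'b' appears 2 time(s)
Total length = 1 + 2 = 3

3


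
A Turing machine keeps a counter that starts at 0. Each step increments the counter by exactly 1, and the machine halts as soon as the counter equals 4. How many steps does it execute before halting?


Counter starts at 0. Counting sequence:
  Step 1: counter = 1
  Step 2: counter = 2
  Step 3: counter = 3
  Step 4: counter = 4
Counter reached 4 -> halt
Total steps = 4

4


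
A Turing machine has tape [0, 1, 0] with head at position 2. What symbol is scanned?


Tape: [0, 1, 0]
Positions: 0 1 2
Values:    0 1 0
Head at position 2
tape[2] = 0

0


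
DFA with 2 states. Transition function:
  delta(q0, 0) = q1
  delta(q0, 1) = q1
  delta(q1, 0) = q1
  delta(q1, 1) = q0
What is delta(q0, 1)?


Looking up transition function:
delta(q0, 1) in the table
Row: q0, Column: 1
Result: q1

q1


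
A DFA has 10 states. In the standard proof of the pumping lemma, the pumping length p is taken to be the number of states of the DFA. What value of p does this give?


Pumping lemma for regular languages (standard proof):
Take p = |Q|, the number of DFA states.
Any string of length >= |Q| passes through |Q|+1 states while reading its first |Q| symbols,
so by pigeonhole some state repeats, giving the loop that can be pumped.
Here |Q| = 10
Therefore the proof uses p = 10

10


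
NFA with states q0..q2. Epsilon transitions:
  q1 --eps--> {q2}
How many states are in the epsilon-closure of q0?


Starting from q0
Initialize closure = {q0}
q0 has no outgoing epsilon transitions -> nothing to add
Final closure: {q0}
Size = 1

1


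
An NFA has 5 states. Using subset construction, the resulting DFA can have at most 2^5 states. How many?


NFA has 5 states
Subset construction: each DFA state = subset of NFA states
Maximum subsets = 2^5
2^5 = 32

32


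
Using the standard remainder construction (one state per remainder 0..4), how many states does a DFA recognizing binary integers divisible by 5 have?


Divisibility by 5 is tracked via the remainder mod 5: 0, 1, ..., 4
The construction assigns one state to each remainder
Number of remainders = 5

5


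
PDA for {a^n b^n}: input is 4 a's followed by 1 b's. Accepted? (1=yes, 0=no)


Language requires equal numbers of a's and b's
PDA pushes for each 'a', pops for each 'b'
Number of a's = 4
Number of b's = 1
4 != 1 -> Reject

0


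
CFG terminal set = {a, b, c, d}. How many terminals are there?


Terminal symbols: a, b, c, d
Counting each: a (#1), b (#2), c (#3), d (#4)
Total = 4

4


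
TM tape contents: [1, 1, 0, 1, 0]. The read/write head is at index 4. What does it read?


Tape: [1, 1, 0, 1, 0]
Positions: 0 1 2 3 4
Values:    1 1 0 1 0
Head at position 4
tape[4] = 0

0


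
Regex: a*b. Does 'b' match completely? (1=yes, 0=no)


Pattern: a*b
String: 'b'
Pattern requires: zero or more 'a's followed by exactly one 'b'
Found 0 leading 'a's
Remaining: 'b'
Remaining is exactly 'b' -> match
Result: 1

1


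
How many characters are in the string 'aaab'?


String: 'aaab'
Counting characters:
  'a' appears 3 time(s)
  'b' appears 1 time(s)
Total length = 3 + 1 = 4

4


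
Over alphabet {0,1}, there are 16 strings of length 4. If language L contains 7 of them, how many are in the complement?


Alphabet: {0,1}
String length: 4
Total strings of length 4 = 2^4 = 16
Strings in L = 7
Complement = total - |L|
= 16 - 7
= 9

9


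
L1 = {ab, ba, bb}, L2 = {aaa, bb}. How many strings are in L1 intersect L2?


L1 = {ab, ba, bb}
L2 = {aaa, bb}
Checking each string in L1 against L2:
  'ab': in L2? No
  'ba': in L2? No
  'bb': in L2? Yes
Intersection = {bb}
|L1 ∩ L2| = 1

1


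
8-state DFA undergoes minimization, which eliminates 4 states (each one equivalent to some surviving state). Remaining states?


Original DFA: 8 states
Redundant states removed: 4
Minimized states = original - removed
= 8 - 4
= 4

4


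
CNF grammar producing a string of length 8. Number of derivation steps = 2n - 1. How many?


Chomsky Normal Form derivation:
String length n = 8
Each step either:
  - Splits a nonterminal into two (n-1 such steps)
  - Converts a nonterminal to terminal (n such steps)
Total = (n-1) + n = 2n - 1
= 2(8) - 1
= 16 - 1
= 15

15


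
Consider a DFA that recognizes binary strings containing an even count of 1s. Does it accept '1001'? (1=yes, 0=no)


DFA has 2 states: q_even (start, accept=yes) and q_odd
Processing string '1001' character by character:
  Position 0: read '1', 1-count=1 -> q_odd
  Position 1: read '0', 1-count=1 -> q_odd (no change)
  Position 2: read '0', 1-count=1 -> q_odd (no change)
  Position 3: read '1', 1-count=2 -> q_even
Final state: q_even, total 1s = 2 (even); the DFA requires an even count -> accept

1


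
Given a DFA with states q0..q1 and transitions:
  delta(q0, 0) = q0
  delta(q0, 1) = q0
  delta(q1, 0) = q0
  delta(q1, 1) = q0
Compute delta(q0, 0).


Looking up transition function:
delta(q0, 0) in the table
Row: q0, Column: 0
Result: q0

q0


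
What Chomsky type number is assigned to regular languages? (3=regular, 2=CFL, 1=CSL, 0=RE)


Chomsky hierarchy levels:
  Type 3: Regular (DFA/NFA/regex)
  Type 2: Context-free (PDA)
  Type 1: Context-sensitive
  Type 0: Recursively enumerable (TM)
'regular' corresponds to Type 3

3


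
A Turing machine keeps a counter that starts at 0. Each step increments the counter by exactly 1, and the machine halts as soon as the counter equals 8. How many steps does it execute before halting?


Counter starts at 0. Counting sequence:
  Step 1: counter = 1
  Step 2: counter = 2
  Step 3: counter = 3
  Step 4: counter = 4
  Step 5: counter = 5
  Step 6: counter = 6
  Step 7: counter = 7
  Step 8: counter = 8
Counter reached 8 -> halt
Total steps = 8

8


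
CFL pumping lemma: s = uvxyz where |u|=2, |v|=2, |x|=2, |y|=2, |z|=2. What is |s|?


|s| = |u| + |v| + |x| + |y| + |z|
= 2 + 2 + 2 + 2 + 2
= 4 + 2 + 4
= 6 + 4
= 10

10


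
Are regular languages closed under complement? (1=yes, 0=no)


Regular languages are closed under all standard operations:
- Union: Yes (product construction)
- Intersection: Yes (product construction)
- Complement: Yes (swap accept/reject)
- Concatenation: Yes (NFA construction)
Operation: complement -> Closed

1


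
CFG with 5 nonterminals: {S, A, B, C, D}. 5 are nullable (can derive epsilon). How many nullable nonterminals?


Nonterminals: {S, A, B, C, D}
A nonterminal is nullable if it can derive epsilon
Counting nullable nonterminals: 5
Total nullable = 5

5


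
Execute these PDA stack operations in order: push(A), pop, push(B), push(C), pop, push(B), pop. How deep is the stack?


Tracing stack operations:
  push(A) -> stack = [A], depth=1
  pop -> removed A, stack = [], depth=0
  push(B) -> stack = [B], depth=1
  push(C) -> stack = [B,C], depth=2
  pop -> removed C, stack = [B], depth=1
  push(B) -> stack = [B,B], depth=2
  pop -> removed B, stack = [B], depth=1
Final depth = 1

1


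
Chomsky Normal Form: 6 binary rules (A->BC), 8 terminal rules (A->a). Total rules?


CNF allows two rule forms:
  A -> BC (binary): 6 rules
  A -> a (terminal): 8 rules
Total = 6 + 8 = 14

14


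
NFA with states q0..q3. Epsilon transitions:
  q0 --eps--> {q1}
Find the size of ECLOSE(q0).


Starting from q0
Initialize closure = {q0}
Follow epsilon from q0 -> add q1
Final closure: {q0, q1}
Size = 2

2


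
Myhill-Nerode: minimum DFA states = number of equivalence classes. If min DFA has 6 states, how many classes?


Myhill-Nerode theorem:
Number of equivalence classes = number of states in minimal DFA
Minimal DFA states = 6
Therefore equivalence classes = 6

6


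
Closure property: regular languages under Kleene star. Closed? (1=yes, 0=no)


Regular languages are closed under:
- Union (DFA product construction)
- Intersection (DFA product construction)
- Complement (swap accept/reject states)
- Concatenation (NFA construction)
- Kleene star (NFA construction)
Kleene star is in this list
Therefore: closed

1


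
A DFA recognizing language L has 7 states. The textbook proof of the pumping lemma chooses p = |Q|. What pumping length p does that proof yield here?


Pumping lemma for regular languages (standard proof):
Take p = |Q|, the number of DFA states.
Any string of length >= |Q| passes through |Q|+1 states while reading its first |Q| symbols,
so by pigeonhole some state repeats, giving the loop that can be pumped.
Here |Q| = 7
Therefore the proof uses p = 7

7


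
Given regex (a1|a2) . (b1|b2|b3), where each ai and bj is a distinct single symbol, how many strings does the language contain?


First group: 2 alternatives
Second group: 3 alternatives
Concatenation: each choice from group 1 pairs with each from group 2
Total = 2 x 3 = 6

6


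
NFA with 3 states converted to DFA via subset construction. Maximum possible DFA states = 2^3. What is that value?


NFA has 3 states
Subset construction: each DFA state = subset of NFA states
Maximum subsets = 2^3
2^3 = 8

8


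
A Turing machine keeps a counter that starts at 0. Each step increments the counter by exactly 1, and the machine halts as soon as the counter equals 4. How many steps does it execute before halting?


Counter starts at 0. Counting sequence:
  Step 1: counter = 1
  Step 2: counter = 2
  Step 3: counter = 3
  Step 4: counter = 4
Counter reached 4 -> halt
Total steps = 4

4


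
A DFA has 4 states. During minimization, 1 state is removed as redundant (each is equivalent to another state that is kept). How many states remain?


Original DFA: 4 states
Redundant states removed: 1
Minimized states = original - removed
= 4 - 1
= 3

3


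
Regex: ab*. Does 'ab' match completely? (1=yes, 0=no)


Pattern: ab*
String: 'ab'
Pattern requires: exactly one 'a' followed by zero or more 'b's
First char is 'a' -> OK
Rest 'b': all b's? Yes
Result: 1

1


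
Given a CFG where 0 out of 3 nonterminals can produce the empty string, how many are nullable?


Nonterminals: {S, A, B}
A nonterminal is nullable if it can derive epsilon
Counting nullable nonterminals: 0
Total nullable = 0

0


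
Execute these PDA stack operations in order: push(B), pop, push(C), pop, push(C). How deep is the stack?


Tracing stack operations:
  push(B) -> stack = [B], depth=1
  pop -> removed B, stack = [], depth=0
  push(C) -> stack = [C], depth=1
  pop -> removed C, stack = [], depth=0
  push(C) -> stack = [C], depth=1
Final depth = 1

1


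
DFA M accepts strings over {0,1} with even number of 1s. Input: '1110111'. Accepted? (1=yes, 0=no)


DFA has 2 states: q_even (start, accept=yes) and q_odd
Processing string '1110111' character by character:
  Position 0: read '1', 1-count=1 -> q_odd
  Position 1: read '1', 1-count=2 -> q_even
  Position 2: read '1', 1-count=3 -> q_odd
  Position 3: read '0', 1-count=3 -> q_odd (no change)
  Position 4: read '1', 1-count=4 -> q_even
  Position 5: read '1', 1-count=5 -> q_odd
  Position 6: read '1', 1-count=6 -> q_even
Final state: q_even, total 1s = 6 (even); the DFA requires an even count -> accept

1


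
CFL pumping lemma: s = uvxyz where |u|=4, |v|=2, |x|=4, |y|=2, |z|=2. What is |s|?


|s| = |u| + |v| + |x| + |y| + |z|
= 4 + 2 + 4 + 2 + 2
= 6 + 4 + 4
= 10 + 4
= 14

14


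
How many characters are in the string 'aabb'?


String: 'aabb'
Counting characters:
  'a' appears 2 time(s)
  'b' appears 2 time(s)
Total length = 2 + 2 = 4

4


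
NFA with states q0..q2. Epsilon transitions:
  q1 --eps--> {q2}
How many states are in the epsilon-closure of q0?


Starting from q0
Initialize closure = {q0}
q0 has no outgoing epsilon transitions -> nothing to add
Final closure: {q0}
Size = 1

1


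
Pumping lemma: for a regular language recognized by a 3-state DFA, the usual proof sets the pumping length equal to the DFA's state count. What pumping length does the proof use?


Pumping lemma for regular languages (standard proof):
Take p = |Q|, the number of DFA states.
Any string of length >= |Q| passes through |Q|+1 states while reading its first |Q| symbols,
so by pigeonhole some state repeats, giving the loop that can be pumped.
Here |Q| = 3
Therefore the proof uses p = 3

3


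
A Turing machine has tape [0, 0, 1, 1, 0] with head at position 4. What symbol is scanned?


Tape: [0, 0, 1, 1, 0]
Positions: 0 1 2 3 4
Values:    0 0 1 1 0
Head at position 4
tape[4] = 0

0


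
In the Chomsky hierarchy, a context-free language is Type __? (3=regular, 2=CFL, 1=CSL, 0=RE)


Chomsky hierarchy levels:
  Type 3: Regular (DFA/NFA/regex)
  Type 2: Context-free (PDA)
  Type 1: Context-sensitive
  Type 0: Recursively enumerable (TM)
'context-free' corresponds to Type 2

2


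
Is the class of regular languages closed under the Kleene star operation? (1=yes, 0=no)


Regular languages are closed under:
- Union (DFA product construction)
- Intersection (DFA product construction)
- Complement (swap accept/reject states)
- Concatenation (NFA construction)
- Kleene star (NFA construction)
Kleene star is in this list
Therefore: closed

1


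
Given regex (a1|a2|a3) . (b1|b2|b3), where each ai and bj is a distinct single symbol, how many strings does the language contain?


First group: 3 alternatives
Second group: 3 alternatives
Concatenation: each choice from group 1 pairs with each from group 2
Total = 3 x 3 = 9

9


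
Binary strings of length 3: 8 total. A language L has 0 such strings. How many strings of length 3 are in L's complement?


Alphabet: {0,1}
String length: 3
Total strings of length 3 = 2^3 = 8
Strings in L = 0
Complement = total - |L|
= 8 - 0
= 8

8


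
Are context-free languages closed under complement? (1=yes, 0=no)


CFL closure properties:
  Closed under: union, concatenation, Kleene star
  NOT closed under: intersection, complement
Operation 'complement' is in not-closed list -> No (not closed)

0


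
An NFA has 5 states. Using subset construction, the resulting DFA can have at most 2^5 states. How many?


NFA has 5 states
Subset construction: each DFA state = subset of NFA states
Maximum subsets = 2^5
2^5 = 32

32


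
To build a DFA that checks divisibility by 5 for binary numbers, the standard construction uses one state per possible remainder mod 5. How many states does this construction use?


Divisibility by 5 is tracked via the remainder mod 5: 0, 1, ..., 4
The construction assigns one state to each remainder
Number of remainders = 5

5


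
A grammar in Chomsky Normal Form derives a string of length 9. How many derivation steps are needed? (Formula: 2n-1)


Chomsky Normal Form derivation:
String length n = 9
Each step either:
  - Splits a nonterminal into two (n-1 such steps)
  - Converts a nonterminal to terminal (n such steps)
Total = (n-1) + n = 2n - 1
= 2(9) - 1
= 18 - 1
= 17

17


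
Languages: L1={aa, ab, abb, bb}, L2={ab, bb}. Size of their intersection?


L1 = {aa, ab, abb, bb}
L2 = {ab, bb}
Checking each string in L1 against L2:
  'aa': in L2? No
  'ab': in L2? Yes
  'abb': in L2? No
  'bb': in L2? Yes
Intersection = {ab, bb}
|L1 ∩ L2| = 2

2


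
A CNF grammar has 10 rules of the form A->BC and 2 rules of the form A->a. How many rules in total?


CNF allows two rule forms:
  A -> BC (binary): 10 rules
  A -> a (terminal): 2 rules
Total = 10 + 2 = 12

12


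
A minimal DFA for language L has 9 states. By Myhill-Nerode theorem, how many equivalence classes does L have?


Myhill-Nerode theorem:
Number of equivalence classes = number of states in minimal DFA
Minimal DFA states = 9
Therefore equivalence classes = 9

9


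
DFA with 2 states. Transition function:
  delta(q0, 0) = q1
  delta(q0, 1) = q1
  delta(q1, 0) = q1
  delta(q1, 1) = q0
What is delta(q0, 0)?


Looking up transition function:
delta(q0, 0) in the table
Row: q0, Column: 0
Result: q1

q1


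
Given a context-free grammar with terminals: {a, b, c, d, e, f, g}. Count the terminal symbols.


Terminal symbols: a, b, c, d, e, f, g
Counting each: a (#1), b (#2), c (#3), d (#4), e (#5), f (#6), g (#7)
Total = 7

7


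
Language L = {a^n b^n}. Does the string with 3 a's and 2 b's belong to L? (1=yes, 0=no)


Language requires equal numbers of a's and b's
PDA pushes for each 'a', pops for each 'b'
Number of a's = 3
Number of b's = 2
3 != 2 -> Reject

0


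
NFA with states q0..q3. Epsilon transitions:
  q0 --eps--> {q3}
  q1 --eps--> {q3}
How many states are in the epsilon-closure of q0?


Starting from q0
Initialize closure = {q0}
Follow epsilon from q0 -> add q3
Final closure: {q0, q3}
Size = 2

2


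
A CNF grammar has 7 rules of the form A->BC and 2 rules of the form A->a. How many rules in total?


CNF allows two rule forms:
  A -> BC (binary): 7 rules
  A -> a (terminal): 2 rules
Total = 7 + 2 = 9

9


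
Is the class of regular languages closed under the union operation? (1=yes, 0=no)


Regular languages are closed under:
- Union (DFA product construction)
- Intersection (DFA product construction)
- Complement (swap accept/reject states)
- Concatenation (NFA construction)
- Kleene star (NFA construction)
union is in this list
Therefore: closed

1


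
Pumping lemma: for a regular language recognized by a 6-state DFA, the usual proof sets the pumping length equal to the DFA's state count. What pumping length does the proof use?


Pumping lemma for regular languages (standard proof):
Take p = |Q|, the number of DFA states.
Any string of length >= |Q| passes through |Q|+1 states while reading its first |Q| symbols,
so by pigeonhole some state repeats, giving the loop that can be pumped.
Here |Q| = 6
Therefore the proof uses p = 6

6


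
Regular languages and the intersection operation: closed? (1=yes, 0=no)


Regular languages are closed under all standard operations:
- Union: Yes (product construction)
- Intersection: Yes (product construction)
- Complement: Yes (swap accept/reject)
- Concatenation: Yes (NFA construction)
Operation: intersection -> Closed

1


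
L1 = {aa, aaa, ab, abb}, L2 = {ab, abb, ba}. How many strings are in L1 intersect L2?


L1 = {aa, aaa, ab, abb}
L2 = {ab, abb, ba}
Checking each string in L1 against L2:
  'aa': in L2? No
  'aaa': in L2? No
  'ab': in L2? Yes
  'abb': in L2? Yes
Intersection = {ab, abb}
|L1 ∩ L2| = 2

2


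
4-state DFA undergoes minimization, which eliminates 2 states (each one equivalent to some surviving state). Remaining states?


Original DFA: 4 states
Redundant states removed: 2
Minimized states = original - removed
= 4 - 2
= 2

2


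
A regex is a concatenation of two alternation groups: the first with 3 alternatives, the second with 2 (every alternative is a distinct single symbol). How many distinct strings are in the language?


First group: 3 alternatives
Second group: 2 alternatives
Concatenation: each choice from group 1 pairs with each from group 2
Total = 3 x 2 = 6

6


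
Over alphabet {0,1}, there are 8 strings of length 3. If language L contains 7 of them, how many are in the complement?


Alphabet: {0,1}
String length: 3
Total strings of length 3 = 2^3 = 8
Strings in L = 7
Complement = total - |L|
= 8 - 7
= 1

1


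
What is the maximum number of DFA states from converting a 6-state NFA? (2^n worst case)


NFA has 6 states
Subset construction: each DFA state = subset of NFA states
Maximum subsets = 2^6
2^6 = 64

64


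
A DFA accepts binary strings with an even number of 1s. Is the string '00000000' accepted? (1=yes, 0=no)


DFA has 2 states: q_even (start, accept=yes) and q_odd
Processing string '00000000' character by character:
  Position 0: read '0', 1-count=0 -> q_even (no change)
  Position 1: read '0', 1-count=0 -> q_even (no change)
  Position 2: read '0', 1-count=0 -> q_even (no change)
  Position 3: read '0', 1-count=0 -> q_even (no change)
  Position 4: read '0', 1-count=0 -> q_even (no change)
  Position 5: read '0', 1-count=0 -> q_even (no change)
  Position 6: read '0', 1-count=0 -> q_even (no change)
  Position 7: read '0', 1-count=0 -> q_even (no change)
Final state: q_even, total 1s = 0 (even); the DFA requires an even count -> accept

1


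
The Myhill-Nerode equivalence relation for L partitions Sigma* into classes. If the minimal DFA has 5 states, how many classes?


Myhill-Nerode theorem:
Number of equivalence classes = number of states in minimal DFA
Minimal DFA states = 5
Therefore equivalence classes = 5

5


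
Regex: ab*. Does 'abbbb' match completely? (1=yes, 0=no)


Pattern: ab*
String: 'abbbb'
Pattern requires: exactly one 'a' followed by zero or more 'b's
First char is 'a' -> OK
Rest 'bbbb': all b's? Yes
Result: 1

1


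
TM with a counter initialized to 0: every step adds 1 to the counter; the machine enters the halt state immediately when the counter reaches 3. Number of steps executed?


Counter starts at 0. Counting sequence:
  Step 1: counter = 1
  Step 2: counter = 2
  Step 3: counter = 3
Counter reached 3 -> halt
Total steps = 3

3


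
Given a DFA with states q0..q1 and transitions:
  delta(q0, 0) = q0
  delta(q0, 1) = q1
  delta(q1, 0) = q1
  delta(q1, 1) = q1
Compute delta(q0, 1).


Looking up transition function:
delta(q0, 1) in the table
Row: q0, Column: 1
Result: q1

q1


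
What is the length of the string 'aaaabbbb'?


String: 'aaaabbbb'
Counting characters:
  'a' appears 4 time(s)
  'b' appears 4 time(s)
Total length = 4 + 4 = 8

8


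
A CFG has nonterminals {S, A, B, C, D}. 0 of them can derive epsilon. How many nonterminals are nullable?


Nonterminals: {S, A, B, C, D}
A nonterminal is nullable if it can derive epsilon
Counting nullable nonterminals: 0
Total nullable = 0

0


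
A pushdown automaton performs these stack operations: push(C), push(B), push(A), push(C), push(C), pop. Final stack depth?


Tracing stack operations:
  push(C) -> stack = [C], depth=1
  push(B) -> stack = [C,B], depth=2
  push(A) -> stack = [C,B,A], depth=3
  push(C) -> stack = [C,B,A,C], depth=4
  push(C) -> stack = [C,B,A,C,C], depth=5
  pop -> removed C, stack = [C,B,A,C], depth=4
Final depth = 4

4


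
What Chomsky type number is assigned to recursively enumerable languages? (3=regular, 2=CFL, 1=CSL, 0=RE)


Chomsky hierarchy levels:
  Type 3: Regular (DFA/NFA/regex)
  Type 2: Context-free (PDA)
  Type 1: Context-sensitive
  Type 0: Recursively enumerable (TM)
'recursively enumerable' corresponds to Type 0

0


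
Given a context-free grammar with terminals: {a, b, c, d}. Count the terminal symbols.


Terminal symbols: a, b, c, d
Counting each: a (#1), b (#2), c (#3), d (#4)
Total = 4

4


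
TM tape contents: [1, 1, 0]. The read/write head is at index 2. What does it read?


Tape: [1, 1, 0]
Positions: 0 1 2
Values:    1 1 0
Head at position 2
tape[2] = 0

0


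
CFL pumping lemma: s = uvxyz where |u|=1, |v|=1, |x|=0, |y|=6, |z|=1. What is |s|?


|s| = |u| + |v| + |x| + |y| + |z|
= 1 + 1 + 0 + 6 + 1
= 2 + 0 + 7
= 2 + 7
= 9

9


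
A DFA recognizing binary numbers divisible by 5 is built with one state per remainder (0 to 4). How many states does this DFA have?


Divisibility by 5 is tracked via the remainder mod 5: 0, 1, ..., 4
The construction assigns one state to each remainder
Number of remainders = 5

5


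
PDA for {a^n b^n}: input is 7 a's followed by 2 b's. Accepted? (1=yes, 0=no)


Language requires equal numbers of a's and b's
PDA pushes for each 'a', pops for each 'b'
Number of a's = 7
Number of b's = 2
7 != 2 -> Reject

0


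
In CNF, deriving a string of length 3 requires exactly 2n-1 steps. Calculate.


Chomsky Normal Form derivation:
String length n = 3
Each step either:
  - Splits a nonterminal into two (n-1 such steps)
  - Converts a nonterminal to terminal (n such steps)
Total = (n-1) + n = 2n - 1
= 2(3) - 1
= 6 - 1
= 5

5


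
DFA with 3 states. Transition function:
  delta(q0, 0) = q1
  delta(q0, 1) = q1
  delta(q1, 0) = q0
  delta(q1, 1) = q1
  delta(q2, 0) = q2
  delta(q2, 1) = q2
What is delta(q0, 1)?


Looking up transition function:
delta(q0, 1) in the table
Row: q0, Column: 1
Result: q1

q1


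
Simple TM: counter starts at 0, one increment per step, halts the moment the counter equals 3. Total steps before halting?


Counter starts at 0. Counting sequence:
  Step 1: counter = 1
  Step 2: counter = 2
  Step 3: counter = 3
Counter reached 3 -> halt
Total steps = 3

3


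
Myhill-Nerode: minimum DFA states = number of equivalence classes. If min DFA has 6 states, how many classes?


Myhill-Nerode theorem:
Number of equivalence classes = number of states in minimal DFA
Minimal DFA states = 6
Therefore equivalence classes = 6

6


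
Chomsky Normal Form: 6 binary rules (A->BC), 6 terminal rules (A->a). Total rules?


CNF allows two rule forms:
  A -> BC (binary): 6 rules
  A -> a (terminal): 6 rules
Total = 6 + 6 = 12

12


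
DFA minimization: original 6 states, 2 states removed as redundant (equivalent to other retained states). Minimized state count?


Original DFA: 6 states
Redundant states removed: 2
Minimized states = original - removed
= 6 - 2
= 4

4


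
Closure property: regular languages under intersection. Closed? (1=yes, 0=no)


Regular languages are closed under:
- Union (DFA product construction)
- Intersection (DFA product construction)
- Complement (swap accept/reject states)
- Concatenation (NFA construction)
- Kleene star (NFA construction)
intersection is in this list
Therefore: closed

1


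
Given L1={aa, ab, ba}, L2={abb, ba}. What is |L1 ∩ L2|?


L1 = {aa, ab, ba}
L2 = {abb, ba}
Checking each string in L1 against L2:
  'aa': in L2? No
  'ab': in L2? No
  'ba': in L2? Yes
Intersection = {ba}
|L1 ∩ L2| = 1

1


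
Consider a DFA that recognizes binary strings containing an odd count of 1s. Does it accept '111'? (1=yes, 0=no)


DFA has 2 states: q_even (start, accept=no) and q_odd
Processing string '111' character by character:
  Position 0: read '1', 1-count=1 -> q_odd
  Position 1: read '1', 1-count=2 -> q_even
  Position 2: read '1', 1-count=3 -> q_odd
Final state: q_odd, total 1s = 3 (odd); the DFA requires an odd count -> accept

1


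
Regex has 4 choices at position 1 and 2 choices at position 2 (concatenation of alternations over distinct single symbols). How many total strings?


First group: 4 alternatives
Second group: 2 alternatives
Concatenation: each choice from group 1 pairs with each from group 2
Total = 4 x 2 = 8

8


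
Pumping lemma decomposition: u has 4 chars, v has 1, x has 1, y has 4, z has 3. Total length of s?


|s| = |u| + |v| + |x| + |y| + |z|
= 4 + 1 + 1 + 4 + 3
= 5 + 1 + 7
= 6 + 7
= 13

13


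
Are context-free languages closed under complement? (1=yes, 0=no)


CFL closure properties:
  Closed under: union, concatenation, Kleene star
  NOT closed under: intersection, complement
Operation 'complement' is in not-closed list -> No (not closed)

0


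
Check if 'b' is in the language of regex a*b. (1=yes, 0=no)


Pattern: a*b
String: 'b'
Pattern requires: zero or more 'a's followed by exactly one 'b'
Found 0 leading 'a's
Remaining: 'b'
Remaining is exactly 'b' -> match
Result: 1

1


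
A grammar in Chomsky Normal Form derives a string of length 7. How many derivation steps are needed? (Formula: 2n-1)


Chomsky Normal Form derivation:
String length n = 7
Each step either:
  - Splits a nonterminal into two (n-1 such steps)
  - Converts a nonterminal to terminal (n such steps)
Total = (n-1) + n = 2n - 1
= 2(7) - 1
= 14 - 1
= 13

13


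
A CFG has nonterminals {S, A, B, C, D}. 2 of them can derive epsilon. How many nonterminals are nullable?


Nonterminals: {S, A, B, C, D}
A nonterminal is nullable if it can derive epsilon
Counting nullable nonterminals: 2
Total nullable = 2

2


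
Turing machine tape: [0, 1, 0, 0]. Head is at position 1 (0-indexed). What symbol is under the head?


Tape: [0, 1, 0, 0]
Positions: 0 1 2 3
Values:    0 1 0 0
Head at position 1
tape[1] = 1

1


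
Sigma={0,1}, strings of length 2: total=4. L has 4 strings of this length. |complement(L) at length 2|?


Alphabet: {0,1}
String length: 2
Total strings of length 2 = 2^2 = 4
Strings in L = 4
Complement = total - |L|
= 4 - 4
= 0

0


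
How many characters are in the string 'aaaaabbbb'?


String: 'aaaaabbbb'
Counting characters:
  'a' appears 5 time(s)
  'b' appears 4 time(s)
Total length = 5 + 4 = 9

9


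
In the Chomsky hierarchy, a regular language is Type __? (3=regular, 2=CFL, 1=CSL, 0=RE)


Chomsky hierarchy levels:
  Type 3: Regular (DFA/NFA/regex)
  Type 2: Context-free (PDA)
  Type 1: Context-sensitive
  Type 0: Recursively enumerable (TM)
'regular' corresponds to Type 3

3


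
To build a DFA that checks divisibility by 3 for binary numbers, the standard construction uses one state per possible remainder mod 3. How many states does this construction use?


Divisibility by 3 is tracked via the remainder mod 3: 0, 1, ..., 2
The construction assigns one state to each remainder
Number of remainders = 3

3


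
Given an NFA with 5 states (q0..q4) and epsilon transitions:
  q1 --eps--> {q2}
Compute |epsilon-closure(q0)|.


Starting from q0
Initialize closure = {q0}
q0 has no outgoing epsilon transitions -> nothing to add
Final closure: {q0}
Size = 1

1


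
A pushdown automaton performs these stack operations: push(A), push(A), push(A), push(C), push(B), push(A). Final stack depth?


Tracing stack operations:
  push(A) -> stack = [A], depth=1
  push(A) -> stack = [A,A], depth=2
  push(A) -> stack = [A,A,A], depth=3
  push(C) -> stack = [A,A,A,C], depth=4
  push(B) -> stack = [A,A,A,C,B], depth=5
  push(A) -> stack = [A,A,A,C,B,A], depth=6
Final depth = 6

6


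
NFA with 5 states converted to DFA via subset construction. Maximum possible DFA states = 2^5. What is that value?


NFA has 5 states
Subset construction: each DFA state = subset of NFA states
Maximum subsets = 2^5
2^5 = 32

32


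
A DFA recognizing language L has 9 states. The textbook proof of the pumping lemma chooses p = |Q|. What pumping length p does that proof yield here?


Pumping lemma for regular languages (standard proof):
Take p = |Q|, the number of DFA states.
Any string of length >= |Q| passes through |Q|+1 states while reading its first |Q| symbols,
so by pigeonhole some state repeats, giving the loop that can be pumped.
Here |Q| = 9
Therefore the proof uses p = 9

9


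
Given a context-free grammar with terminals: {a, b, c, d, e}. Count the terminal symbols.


Terminal symbols: a, b, c, d, e
Counting each: a (#1), b (#2), c (#3), d (#4), e (#5)
Total = 5

5


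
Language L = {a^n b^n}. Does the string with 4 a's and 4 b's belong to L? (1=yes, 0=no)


Language requires equal numbers of a's and b's
PDA pushes for each 'a', pops for each 'b'
Number of a's = 4
Number of b's = 4
4 == 4 -> Accept

1


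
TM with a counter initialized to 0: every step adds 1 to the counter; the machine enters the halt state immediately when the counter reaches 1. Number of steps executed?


Counter starts at 0. Counting sequence:
  Step 1: counter = 1
Counter reached 1 -> halt
Total steps = 1

1


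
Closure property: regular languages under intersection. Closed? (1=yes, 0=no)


Regular languages are closed under:
- Union (DFA product construction)
- Intersection (DFA product construction)
- Complement (swap accept/reject states)
- Concatenation (NFA construction)
- Kleene star (NFA construction)
intersection is in this list
Therefore: closed

1


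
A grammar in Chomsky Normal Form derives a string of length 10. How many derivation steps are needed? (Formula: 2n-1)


Chomsky Normal Form derivation:
String length n = 10
Each step either:
  - Splits a nonterminal into two (n-1 such steps)
  - Converts a nonterminal to terminal (n such steps)
Total = (n-1) + n = 2n - 1
= 2(10) - 1
= 20 - 1
= 19

19


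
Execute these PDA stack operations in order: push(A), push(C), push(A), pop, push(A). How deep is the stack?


Tracing stack operations:
  push(A) -> stack = [A], depth=1
  push(C) -> stack = [A,C], depth=2
  push(A) -> stack = [A,C,A], depth=3
  pop -> removed A, stack = [A,C], depth=2
  push(A) -> stack = [A,C,A], depth=3
Final depth = 3

3


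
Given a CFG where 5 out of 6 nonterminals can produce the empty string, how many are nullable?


Nonterminals: {S, A, B, C, D, E}
A nonterminal is nullable if it can derive epsilon
Counting nullable nonterminals: 5
Total nullable = 5

5
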